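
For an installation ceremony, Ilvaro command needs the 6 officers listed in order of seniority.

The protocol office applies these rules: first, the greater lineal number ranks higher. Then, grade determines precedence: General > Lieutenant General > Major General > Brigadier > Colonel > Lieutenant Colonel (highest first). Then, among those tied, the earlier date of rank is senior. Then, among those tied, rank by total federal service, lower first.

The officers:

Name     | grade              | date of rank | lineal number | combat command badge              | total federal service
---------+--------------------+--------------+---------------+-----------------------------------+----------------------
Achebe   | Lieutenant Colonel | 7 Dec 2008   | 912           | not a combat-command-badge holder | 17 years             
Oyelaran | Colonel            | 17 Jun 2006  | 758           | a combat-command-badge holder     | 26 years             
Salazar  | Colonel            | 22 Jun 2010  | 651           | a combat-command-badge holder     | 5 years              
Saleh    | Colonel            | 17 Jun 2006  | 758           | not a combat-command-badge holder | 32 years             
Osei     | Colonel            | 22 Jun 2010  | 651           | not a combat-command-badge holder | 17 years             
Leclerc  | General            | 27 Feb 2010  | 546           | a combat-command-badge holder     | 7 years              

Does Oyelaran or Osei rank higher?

Oyelaran

By lineal number (higher first): Achebe (912); then Oyelaran and Saleh (both 758); then Salazar and Osei (both 651); then Leclerc (546).
Oyelaran and Saleh are each Colonel, so the next rule applies.
Oyelaran and Saleh both have date of rank 17 Jun 2006, so the next rule applies.
Among Oyelaran and Saleh, by total federal service (lower first): Oyelaran (26 years) before Saleh (32 years).
Salazar and Osei are each Colonel, so the next rule applies.
Salazar and Osei both have date of rank 22 Jun 2010, so the next rule applies.
Among Salazar and Osei, by total federal service (lower first): Salazar (5 years) before Osei (17 years).
So Oyelaran takes precedence.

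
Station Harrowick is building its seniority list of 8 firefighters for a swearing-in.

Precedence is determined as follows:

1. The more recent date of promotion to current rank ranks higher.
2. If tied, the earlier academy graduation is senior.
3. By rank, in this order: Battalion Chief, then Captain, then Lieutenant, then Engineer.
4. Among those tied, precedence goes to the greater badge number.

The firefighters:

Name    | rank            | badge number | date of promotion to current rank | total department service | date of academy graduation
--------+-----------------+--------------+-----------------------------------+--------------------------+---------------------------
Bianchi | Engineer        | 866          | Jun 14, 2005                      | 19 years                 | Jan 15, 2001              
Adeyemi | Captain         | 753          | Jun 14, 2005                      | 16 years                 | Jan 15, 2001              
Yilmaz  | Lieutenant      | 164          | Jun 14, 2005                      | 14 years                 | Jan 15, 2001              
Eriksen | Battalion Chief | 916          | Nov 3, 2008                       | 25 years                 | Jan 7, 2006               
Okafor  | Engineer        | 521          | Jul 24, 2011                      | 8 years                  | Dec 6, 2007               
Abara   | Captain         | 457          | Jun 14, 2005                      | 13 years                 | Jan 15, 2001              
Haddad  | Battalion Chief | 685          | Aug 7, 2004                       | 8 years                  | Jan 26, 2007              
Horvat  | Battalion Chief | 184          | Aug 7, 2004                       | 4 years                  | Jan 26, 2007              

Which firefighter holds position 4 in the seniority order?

Abara

By date of promotion to current rank (later first): Okafor (Jul 24, 2011); then Eriksen (Nov 3, 2008); then Adeyemi, Abara, Yilmaz and Bianchi (each Jun 14, 2005); then Haddad and Horvat (both Aug 7, 2004).
Adeyemi, Abara, Yilmaz and Bianchi all have date of academy graduation Jan 15, 2001, so the next rule applies.
Among Adeyemi, Abara, Yilmaz and Bianchi, by rank: Adeyemi and Abara (Captain) before Yilmaz (Lieutenant) before Bianchi (Engineer).
Among Adeyemi and Abara, by badge number (higher first): Adeyemi (753) before Abara (457).
Haddad and Horvat both have date of academy graduation Jan 26, 2007, so the next rule applies.
Haddad and Horvat are each Battalion Chief, so the next rule applies.
Among Haddad and Horvat, by badge number (higher first): Haddad (685) before Horvat (184).
Order: Okafor, Eriksen, Adeyemi, Abara, Yilmaz, Bianchi, Haddad, Horvat.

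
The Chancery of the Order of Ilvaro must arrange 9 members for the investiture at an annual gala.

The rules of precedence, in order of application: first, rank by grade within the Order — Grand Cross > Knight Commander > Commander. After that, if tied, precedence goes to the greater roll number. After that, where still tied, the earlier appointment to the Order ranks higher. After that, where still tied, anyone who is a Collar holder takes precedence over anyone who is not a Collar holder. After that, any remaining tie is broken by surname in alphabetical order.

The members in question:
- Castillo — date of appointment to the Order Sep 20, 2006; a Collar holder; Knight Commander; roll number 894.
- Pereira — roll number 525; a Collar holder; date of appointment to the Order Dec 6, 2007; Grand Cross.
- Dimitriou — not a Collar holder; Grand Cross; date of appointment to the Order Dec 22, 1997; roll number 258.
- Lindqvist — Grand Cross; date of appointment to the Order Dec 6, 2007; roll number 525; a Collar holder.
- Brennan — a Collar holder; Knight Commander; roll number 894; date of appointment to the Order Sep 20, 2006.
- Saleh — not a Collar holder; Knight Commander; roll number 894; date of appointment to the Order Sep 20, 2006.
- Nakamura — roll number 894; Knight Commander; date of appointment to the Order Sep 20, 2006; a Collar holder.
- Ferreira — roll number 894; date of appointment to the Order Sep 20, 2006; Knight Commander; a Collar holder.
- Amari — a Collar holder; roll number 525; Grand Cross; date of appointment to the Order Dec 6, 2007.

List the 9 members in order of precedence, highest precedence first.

Amari, Lindqvist, Pereira, Dimitriou, Brennan, Castillo, Ferreira, Nakamura, Saleh

By grade within the Order: Amari, Lindqvist, Pereira and Dimitriou (Grand Cross); then Brennan, Castillo, Ferreira, Nakamura and Saleh (Knight Commander).
Among Amari, Lindqvist, Pereira and Dimitriou, by roll number (higher first): Amari, Lindqvist and Pereira (525) before Dimitriou (258).
Amari, Lindqvist and Pereira all have date of appointment to the Order Dec 6, 2007, so the next rule applies.
Amari, Lindqvist and Pereira are each a Collar holder, so the next rule applies.
Among Amari, Lindqvist and Pereira, alphabetically by surname: Amari before Lindqvist before Pereira.
Brennan, Castillo, Ferreira, Nakamura and Saleh all have roll number 894, so the next rule applies.
Brennan, Castillo, Ferreira, Nakamura and Saleh all have date of appointment to the Order Sep 20, 2006, so the next rule applies.
Among Brennan, Castillo, Ferreira, Nakamura and Saleh, a Collar holder before not a Collar holder: Brennan, Castillo, Ferreira and Nakamura (a Collar holder) before Saleh (not a Collar holder).
Among Brennan, Castillo, Ferreira and Nakamura, alphabetically by surname: Brennan before Castillo before Ferreira before Nakamura.
Full order: Amari, Lindqvist, Pereira, Dimitriou, Brennan, Castillo, Ferreira, Nakamura, Saleh.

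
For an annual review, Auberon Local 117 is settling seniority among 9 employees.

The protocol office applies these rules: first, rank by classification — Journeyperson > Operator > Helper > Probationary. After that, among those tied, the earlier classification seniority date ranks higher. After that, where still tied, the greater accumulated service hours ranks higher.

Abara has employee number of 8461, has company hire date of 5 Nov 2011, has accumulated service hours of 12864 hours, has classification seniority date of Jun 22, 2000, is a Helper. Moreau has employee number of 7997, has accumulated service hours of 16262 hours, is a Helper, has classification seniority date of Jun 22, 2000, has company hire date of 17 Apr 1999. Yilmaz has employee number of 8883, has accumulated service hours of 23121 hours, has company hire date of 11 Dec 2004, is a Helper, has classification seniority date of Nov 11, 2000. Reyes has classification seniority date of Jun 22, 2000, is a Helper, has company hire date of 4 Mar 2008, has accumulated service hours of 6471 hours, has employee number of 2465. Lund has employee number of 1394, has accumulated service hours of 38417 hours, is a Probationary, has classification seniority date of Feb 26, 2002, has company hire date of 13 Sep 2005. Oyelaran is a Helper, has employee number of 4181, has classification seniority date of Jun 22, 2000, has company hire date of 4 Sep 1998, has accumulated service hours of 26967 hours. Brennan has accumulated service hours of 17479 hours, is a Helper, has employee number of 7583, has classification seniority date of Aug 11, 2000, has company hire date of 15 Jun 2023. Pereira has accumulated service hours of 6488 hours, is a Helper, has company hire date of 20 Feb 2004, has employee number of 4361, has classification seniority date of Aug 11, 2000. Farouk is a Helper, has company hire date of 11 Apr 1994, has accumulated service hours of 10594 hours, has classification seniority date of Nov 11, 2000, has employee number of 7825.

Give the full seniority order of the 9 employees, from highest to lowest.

By classification: Oyelaran, Moreau, Abara, Reyes, Brennan, Pereira, Yilmaz and Farouk (Helper); then Lund (Probationary).
Among Oyelaran, Moreau, Abara, Reyes, Brennan, Pereira, Yilmaz and Farouk, by classification seniority date (earlier first): Oyelaran, Moreau, Abara and Reyes (Jun 22, 2000) before Brennan and Pereira (Aug 11, 2000) before Yilmaz and Farouk (Nov 11, 2000).
Among Oyelaran, Moreau, Abara and Reyes, by accumulated service hours (higher first): Oyelaran (26967 hours) before Moreau (16262 hours) before Abara (12864 hours) before Reyes (6471 hours).
Among Brennan and Pereira, by accumulated service hours (higher first): Brennan (17479 hours) before Pereira (6488 hours).
Among Yilmaz and Farouk, by accumulated service hours (higher first): Yilmaz (23121 hours) before Farouk (10594 hours).
Full order: Oyelaran, Moreau, Abara, Reyes, Brennan, Pereira, Yilmaz, Farouk, Lund.

Oyelaran, Moreau, Abara, Reyes, Brennan, Pereira, Yilmaz, Farouk, Lund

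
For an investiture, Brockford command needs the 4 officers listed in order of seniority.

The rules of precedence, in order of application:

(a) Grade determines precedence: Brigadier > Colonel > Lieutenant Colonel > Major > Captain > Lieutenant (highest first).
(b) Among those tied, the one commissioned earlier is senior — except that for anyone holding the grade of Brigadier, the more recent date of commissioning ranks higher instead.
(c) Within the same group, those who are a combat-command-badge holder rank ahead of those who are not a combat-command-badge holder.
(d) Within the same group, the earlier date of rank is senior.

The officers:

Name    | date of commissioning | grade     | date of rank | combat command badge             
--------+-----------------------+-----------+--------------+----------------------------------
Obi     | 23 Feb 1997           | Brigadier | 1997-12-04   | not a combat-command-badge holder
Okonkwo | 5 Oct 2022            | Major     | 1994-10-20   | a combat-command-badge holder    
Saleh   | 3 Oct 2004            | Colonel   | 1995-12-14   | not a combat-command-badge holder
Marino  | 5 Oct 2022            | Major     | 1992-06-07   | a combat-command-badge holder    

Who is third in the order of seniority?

Marino

By grade: Obi (Brigadier); then Saleh (Colonel); then Marino and Okonkwo (Major).
Marino and Okonkwo both have date of commissioning 5 Oct 2022, so the next rule applies.
Marino and Okonkwo are each a combat-command-badge holder, so the next rule applies.
Among Marino and Okonkwo, by date of rank (earlier first): Marino (1992-06-07) before Okonkwo (1994-10-20).
Order: Obi, Saleh, Marino, Okonkwo.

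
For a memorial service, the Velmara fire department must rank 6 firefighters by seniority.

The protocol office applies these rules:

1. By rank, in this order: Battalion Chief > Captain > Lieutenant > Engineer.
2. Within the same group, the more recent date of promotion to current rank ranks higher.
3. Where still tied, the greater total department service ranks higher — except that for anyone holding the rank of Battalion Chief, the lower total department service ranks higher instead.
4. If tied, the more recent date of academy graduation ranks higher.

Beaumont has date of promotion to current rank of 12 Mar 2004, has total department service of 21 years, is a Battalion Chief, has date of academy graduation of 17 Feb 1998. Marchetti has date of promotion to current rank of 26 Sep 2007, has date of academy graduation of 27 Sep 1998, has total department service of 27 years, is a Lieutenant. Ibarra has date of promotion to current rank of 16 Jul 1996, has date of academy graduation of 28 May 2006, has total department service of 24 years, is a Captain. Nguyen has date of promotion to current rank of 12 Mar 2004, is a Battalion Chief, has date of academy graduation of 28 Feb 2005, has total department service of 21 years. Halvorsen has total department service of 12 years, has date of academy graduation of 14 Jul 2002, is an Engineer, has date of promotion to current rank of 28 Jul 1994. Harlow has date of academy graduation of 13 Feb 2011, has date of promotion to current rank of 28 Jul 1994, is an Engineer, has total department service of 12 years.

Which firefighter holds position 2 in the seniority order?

By rank: Nguyen and Beaumont (Battalion Chief); then Ibarra (Captain); then Marchetti (Lieutenant); then Harlow and Halvorsen (Engineer).
Nguyen and Beaumont both have date of promotion to current rank 12 Mar 2004, so the next rule applies.
Nguyen and Beaumont both have total department service 21 years, so the next rule applies.
Among Nguyen and Beaumont, by date of academy graduation (later first): Nguyen (28 Feb 2005) before Beaumont (17 Feb 1998).
Harlow and Halvorsen both have date of promotion to current rank 28 Jul 1994, so the next rule applies.
Harlow and Halvorsen both have total department service 12 years, so the next rule applies.
Among Harlow and Halvorsen, by date of academy graduation (later first): Harlow (13 Feb 2011) before Halvorsen (14 Jul 2002).
Order: Nguyen, Beaumont, Ibarra, Marchetti, Harlow, Halvorsen.

Beaumont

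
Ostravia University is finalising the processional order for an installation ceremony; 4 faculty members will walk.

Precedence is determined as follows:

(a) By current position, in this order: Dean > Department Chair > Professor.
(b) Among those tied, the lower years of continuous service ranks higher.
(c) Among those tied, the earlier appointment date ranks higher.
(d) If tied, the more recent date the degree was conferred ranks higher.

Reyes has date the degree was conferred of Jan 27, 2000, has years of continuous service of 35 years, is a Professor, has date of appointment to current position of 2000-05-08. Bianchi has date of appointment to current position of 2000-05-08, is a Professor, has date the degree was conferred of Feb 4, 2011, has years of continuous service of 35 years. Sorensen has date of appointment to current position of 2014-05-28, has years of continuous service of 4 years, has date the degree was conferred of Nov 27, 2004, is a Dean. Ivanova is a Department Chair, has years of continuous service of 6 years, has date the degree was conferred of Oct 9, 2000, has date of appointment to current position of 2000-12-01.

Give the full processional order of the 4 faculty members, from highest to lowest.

By current position: Sorensen (Dean); then Ivanova (Department Chair); then Bianchi and Reyes (Professor).
Bianchi and Reyes both have years of continuous service 35 years, so the next rule applies.
Bianchi and Reyes both have date of appointment to current position 2000-05-08, so the next rule applies.
Among Bianchi and Reyes, by date the degree was conferred (later first): Bianchi (Feb 4, 2011) before Reyes (Jan 27, 2000).
Full order: Sorensen, Ivanova, Bianchi, Reyes.

Sorensen, Ivanova, Bianchi, Reyes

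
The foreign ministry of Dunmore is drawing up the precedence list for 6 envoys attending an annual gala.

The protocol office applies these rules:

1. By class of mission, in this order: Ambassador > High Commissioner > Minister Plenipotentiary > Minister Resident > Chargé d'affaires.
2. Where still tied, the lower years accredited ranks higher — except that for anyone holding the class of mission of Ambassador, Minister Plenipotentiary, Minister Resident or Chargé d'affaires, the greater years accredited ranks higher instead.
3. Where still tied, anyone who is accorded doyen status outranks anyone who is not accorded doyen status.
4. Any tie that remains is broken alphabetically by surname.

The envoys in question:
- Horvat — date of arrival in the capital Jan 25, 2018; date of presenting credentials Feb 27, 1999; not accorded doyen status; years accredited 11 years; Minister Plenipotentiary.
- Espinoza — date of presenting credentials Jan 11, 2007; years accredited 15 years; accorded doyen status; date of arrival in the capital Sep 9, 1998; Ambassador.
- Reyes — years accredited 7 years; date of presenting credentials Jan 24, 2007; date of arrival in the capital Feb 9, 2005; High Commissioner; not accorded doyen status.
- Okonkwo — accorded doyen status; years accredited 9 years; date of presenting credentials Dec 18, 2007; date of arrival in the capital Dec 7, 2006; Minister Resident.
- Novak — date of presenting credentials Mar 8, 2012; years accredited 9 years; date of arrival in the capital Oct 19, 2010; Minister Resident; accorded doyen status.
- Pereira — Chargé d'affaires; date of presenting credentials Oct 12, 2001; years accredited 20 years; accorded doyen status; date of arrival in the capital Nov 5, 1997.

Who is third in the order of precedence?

Horvat

By class of mission: Espinoza (Ambassador); then Reyes (High Commissioner); then Horvat (Minister Plenipotentiary); then Novak and Okonkwo (Minister Resident); then Pereira (Chargé d'affaires).
Novak and Okonkwo both have years accredited 9 years, so the next rule applies.
Novak and Okonkwo are each accorded doyen status, so the next rule applies.
Among Novak and Okonkwo, alphabetically by surname: Novak before Okonkwo.
Order: Espinoza, Reyes, Horvat, Novak, Okonkwo, Pereira.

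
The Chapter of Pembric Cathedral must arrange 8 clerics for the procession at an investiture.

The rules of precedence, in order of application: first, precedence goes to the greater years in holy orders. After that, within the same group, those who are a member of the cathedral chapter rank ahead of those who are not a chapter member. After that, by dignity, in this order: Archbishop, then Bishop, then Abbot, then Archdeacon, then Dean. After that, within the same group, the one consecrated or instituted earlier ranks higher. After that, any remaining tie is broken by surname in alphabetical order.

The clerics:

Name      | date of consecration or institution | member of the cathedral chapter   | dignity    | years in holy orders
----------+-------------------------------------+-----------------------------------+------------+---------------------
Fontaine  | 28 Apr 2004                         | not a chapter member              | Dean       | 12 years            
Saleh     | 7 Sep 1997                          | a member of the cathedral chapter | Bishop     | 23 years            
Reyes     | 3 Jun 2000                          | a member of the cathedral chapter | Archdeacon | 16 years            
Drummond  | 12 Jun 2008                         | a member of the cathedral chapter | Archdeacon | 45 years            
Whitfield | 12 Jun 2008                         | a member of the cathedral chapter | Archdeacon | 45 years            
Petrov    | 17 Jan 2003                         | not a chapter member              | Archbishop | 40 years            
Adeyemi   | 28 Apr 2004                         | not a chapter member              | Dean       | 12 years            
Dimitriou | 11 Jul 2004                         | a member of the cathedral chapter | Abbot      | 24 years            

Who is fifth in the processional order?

Saleh

By years in holy orders (higher first): Drummond and Whitfield (both 45 years); then Petrov (40 years); then Dimitriou (24 years); then Saleh (23 years); then Reyes (16 years); then Adeyemi and Fontaine (both 12 years).
Drummond and Whitfield are each a member of the cathedral chapter, so the next rule applies.
Drummond and Whitfield are each Archdeacon, so the next rule applies.
Drummond and Whitfield both have date of consecration or institution 12 Jun 2008, so the next rule applies.
Among Drummond and Whitfield, alphabetically by surname: Drummond before Whitfield.
Adeyemi and Fontaine are each not a chapter member, so the next rule applies.
Adeyemi and Fontaine are each Dean, so the next rule applies.
Adeyemi and Fontaine both have date of consecration or institution 28 Apr 2004, so the next rule applies.
Among Adeyemi and Fontaine, alphabetically by surname: Adeyemi before Fontaine.
Order: Drummond, Whitfield, Petrov, Dimitriou, Saleh, Reyes, Adeyemi, Fontaine.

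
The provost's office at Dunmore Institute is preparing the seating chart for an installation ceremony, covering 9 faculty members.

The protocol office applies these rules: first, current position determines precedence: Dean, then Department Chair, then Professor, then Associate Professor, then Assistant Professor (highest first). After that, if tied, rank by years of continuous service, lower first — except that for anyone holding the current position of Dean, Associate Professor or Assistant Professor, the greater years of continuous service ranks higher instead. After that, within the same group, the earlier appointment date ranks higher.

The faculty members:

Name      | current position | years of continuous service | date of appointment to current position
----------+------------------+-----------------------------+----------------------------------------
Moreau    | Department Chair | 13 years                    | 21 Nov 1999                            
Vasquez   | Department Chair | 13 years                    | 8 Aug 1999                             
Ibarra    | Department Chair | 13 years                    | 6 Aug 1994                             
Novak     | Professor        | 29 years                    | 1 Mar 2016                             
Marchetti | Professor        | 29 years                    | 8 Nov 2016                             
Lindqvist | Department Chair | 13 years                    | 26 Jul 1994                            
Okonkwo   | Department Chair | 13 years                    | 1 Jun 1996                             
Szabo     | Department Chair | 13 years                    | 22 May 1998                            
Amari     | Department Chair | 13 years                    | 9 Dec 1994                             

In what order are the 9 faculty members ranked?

Lindqvist, Ibarra, Amari, Okonkwo, Szabo, Vasquez, Moreau, Novak, Marchetti

By current position: Lindqvist, Ibarra, Amari, Okonkwo, Szabo, Vasquez and Moreau (Department Chair); then Novak and Marchetti (Professor).
Lindqvist, Ibarra, Amari, Okonkwo, Szabo, Vasquez and Moreau all have years of continuous service 13 years, so the next rule applies.
Among Lindqvist, Ibarra, Amari, Okonkwo, Szabo, Vasquez and Moreau, by date of appointment to current position (earlier first): Lindqvist (26 Jul 1994) before Ibarra (6 Aug 1994) before Amari (9 Dec 1994) before Okonkwo (1 Jun 1996) before Szabo (22 May 1998) before Vasquez (8 Aug 1999) before Moreau (21 Nov 1999).
Novak and Marchetti both have years of continuous service 29 years, so the next rule applies.
Among Novak and Marchetti, by date of appointment to current position (earlier first): Novak (1 Mar 2016) before Marchetti (8 Nov 2016).
Full order: Lindqvist, Ibarra, Amari, Okonkwo, Szabo, Vasquez, Moreau, Novak, Marchetti.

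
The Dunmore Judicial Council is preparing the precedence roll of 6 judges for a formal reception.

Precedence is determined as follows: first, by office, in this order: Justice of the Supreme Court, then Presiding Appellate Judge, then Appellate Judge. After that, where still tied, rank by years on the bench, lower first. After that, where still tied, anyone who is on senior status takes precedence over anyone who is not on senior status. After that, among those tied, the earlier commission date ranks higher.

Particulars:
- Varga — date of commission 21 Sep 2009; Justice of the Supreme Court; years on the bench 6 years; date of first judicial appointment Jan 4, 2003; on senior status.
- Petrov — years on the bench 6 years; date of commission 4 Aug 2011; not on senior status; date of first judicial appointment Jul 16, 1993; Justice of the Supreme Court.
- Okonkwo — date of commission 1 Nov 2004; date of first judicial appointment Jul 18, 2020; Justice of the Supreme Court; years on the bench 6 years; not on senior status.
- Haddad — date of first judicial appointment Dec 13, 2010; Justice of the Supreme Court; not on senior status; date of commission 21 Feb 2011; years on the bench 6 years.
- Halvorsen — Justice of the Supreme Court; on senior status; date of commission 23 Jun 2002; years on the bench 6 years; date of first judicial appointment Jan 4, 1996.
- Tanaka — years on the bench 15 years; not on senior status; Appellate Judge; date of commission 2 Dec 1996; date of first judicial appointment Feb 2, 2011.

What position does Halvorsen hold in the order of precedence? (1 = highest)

1

By office: Halvorsen, Varga, Okonkwo, Haddad and Petrov (Justice of the Supreme Court); then Tanaka (Appellate Judge).
Halvorsen, Varga, Okonkwo, Haddad and Petrov all have years on the bench 6 years, so the next rule applies.
Among Halvorsen, Varga, Okonkwo, Haddad and Petrov, on senior status before not on senior status: Halvorsen and Varga (on senior status) before Okonkwo, Haddad and Petrov (not on senior status).
Among Halvorsen and Varga, by date of commission (earlier first): Halvorsen (23 Jun 2002) before Varga (21 Sep 2009).
Among Okonkwo, Haddad and Petrov, by date of commission (earlier first): Okonkwo (1 Nov 2004) before Haddad (21 Feb 2011) before Petrov (4 Aug 2011).
Order: Halvorsen, Varga, Okonkwo, Haddad, Petrov, Tanaka. So position 1.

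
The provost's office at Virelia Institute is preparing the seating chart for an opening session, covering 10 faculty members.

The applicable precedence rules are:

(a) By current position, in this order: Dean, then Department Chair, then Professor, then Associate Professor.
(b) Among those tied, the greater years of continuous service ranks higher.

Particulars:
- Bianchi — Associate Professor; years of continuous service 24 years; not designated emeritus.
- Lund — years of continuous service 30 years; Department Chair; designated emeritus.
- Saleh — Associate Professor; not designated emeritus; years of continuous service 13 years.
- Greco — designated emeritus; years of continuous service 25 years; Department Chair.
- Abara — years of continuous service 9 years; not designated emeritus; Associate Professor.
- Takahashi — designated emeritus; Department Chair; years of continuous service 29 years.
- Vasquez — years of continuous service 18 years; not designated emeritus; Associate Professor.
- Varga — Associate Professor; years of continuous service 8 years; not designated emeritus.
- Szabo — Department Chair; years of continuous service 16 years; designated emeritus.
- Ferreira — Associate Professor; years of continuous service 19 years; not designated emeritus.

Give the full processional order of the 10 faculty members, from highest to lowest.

Lund, Takahashi, Greco, Szabo, Bianchi, Ferreira, Vasquez, Saleh, Abara, Varga

By current position: Lund, Takahashi, Greco and Szabo (Department Chair); then Bianchi, Ferreira, Vasquez, Saleh, Abara and Varga (Associate Professor).
Among Lund, Takahashi, Greco and Szabo, by years of continuous service (higher first): Lund (30 years) before Takahashi (29 years) before Greco (25 years) before Szabo (16 years).
Among Bianchi, Ferreira, Vasquez, Saleh, Abara and Varga, by years of continuous service (higher first): Bianchi (24 years) before Ferreira (19 years) before Vasquez (18 years) before Saleh (13 years) before Abara (9 years) before Varga (8 years).
Full order: Lund, Takahashi, Greco, Szabo, Bianchi, Ferreira, Vasquez, Saleh, Abara, Varga.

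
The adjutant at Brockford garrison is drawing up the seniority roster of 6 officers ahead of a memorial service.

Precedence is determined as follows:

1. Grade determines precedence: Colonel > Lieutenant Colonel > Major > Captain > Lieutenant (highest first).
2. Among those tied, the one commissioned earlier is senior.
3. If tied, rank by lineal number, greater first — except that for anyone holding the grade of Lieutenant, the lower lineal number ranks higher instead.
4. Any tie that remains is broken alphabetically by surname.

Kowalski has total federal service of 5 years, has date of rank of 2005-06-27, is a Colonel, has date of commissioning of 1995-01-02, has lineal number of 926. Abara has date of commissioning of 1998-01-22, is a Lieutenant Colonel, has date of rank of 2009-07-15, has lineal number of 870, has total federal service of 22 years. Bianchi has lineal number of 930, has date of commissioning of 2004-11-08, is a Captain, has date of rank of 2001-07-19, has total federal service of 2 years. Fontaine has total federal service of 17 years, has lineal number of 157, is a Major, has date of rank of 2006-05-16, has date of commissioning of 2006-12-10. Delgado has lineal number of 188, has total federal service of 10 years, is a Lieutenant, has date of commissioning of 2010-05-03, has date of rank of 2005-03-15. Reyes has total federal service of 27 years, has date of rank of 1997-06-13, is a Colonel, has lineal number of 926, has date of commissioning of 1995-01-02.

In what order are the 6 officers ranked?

Kowalski, Reyes, Abara, Fontaine, Bianchi, Delgado

By grade: Kowalski and Reyes (Colonel); then Abara (Lieutenant Colonel); then Fontaine (Major); then Bianchi (Captain); then Delgado (Lieutenant).
Kowalski and Reyes both have date of commissioning 1995-01-02, so the next rule applies.
Kowalski and Reyes both have lineal number 926, so the next rule applies.
Among Kowalski and Reyes, alphabetically by surname: Kowalski before Reyes.
Full order: Kowalski, Reyes, Abara, Fontaine, Bianchi, Delgado.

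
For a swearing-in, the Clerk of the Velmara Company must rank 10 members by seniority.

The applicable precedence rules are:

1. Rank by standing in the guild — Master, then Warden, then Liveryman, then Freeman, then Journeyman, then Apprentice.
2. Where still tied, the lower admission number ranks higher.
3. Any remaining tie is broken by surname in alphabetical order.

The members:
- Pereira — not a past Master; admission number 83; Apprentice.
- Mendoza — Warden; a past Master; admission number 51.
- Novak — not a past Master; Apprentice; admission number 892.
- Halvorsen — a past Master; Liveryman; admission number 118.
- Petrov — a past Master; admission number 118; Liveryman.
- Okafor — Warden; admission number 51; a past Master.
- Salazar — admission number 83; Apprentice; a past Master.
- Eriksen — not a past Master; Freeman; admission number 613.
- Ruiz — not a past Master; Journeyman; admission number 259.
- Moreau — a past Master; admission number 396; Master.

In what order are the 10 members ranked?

By standing in the guild: Moreau (Master); then Mendoza and Okafor (Warden); then Halvorsen and Petrov (Liveryman); then Eriksen (Freeman); then Ruiz (Journeyman); then Pereira, Salazar and Novak (Apprentice).
Mendoza and Okafor both have admission number 51, so the next rule applies.
Among Mendoza and Okafor, alphabetically by surname: Mendoza before Okafor.
Halvorsen and Petrov both have admission number 118, so the next rule applies.
Among Halvorsen and Petrov, alphabetically by surname: Halvorsen before Petrov.
Among Pereira, Salazar and Novak, by admission number (lower first): Pereira and Salazar (83) before Novak (892).
Among Pereira and Salazar, alphabetically by surname: Pereira before Salazar.
Full order: Moreau, Mendoza, Okafor, Halvorsen, Petrov, Eriksen, Ruiz, Pereira, Salazar, Novak.

Moreau, Mendoza, Okafor, Halvorsen, Petrov, Eriksen, Ruiz, Pereira, Salazar, Novak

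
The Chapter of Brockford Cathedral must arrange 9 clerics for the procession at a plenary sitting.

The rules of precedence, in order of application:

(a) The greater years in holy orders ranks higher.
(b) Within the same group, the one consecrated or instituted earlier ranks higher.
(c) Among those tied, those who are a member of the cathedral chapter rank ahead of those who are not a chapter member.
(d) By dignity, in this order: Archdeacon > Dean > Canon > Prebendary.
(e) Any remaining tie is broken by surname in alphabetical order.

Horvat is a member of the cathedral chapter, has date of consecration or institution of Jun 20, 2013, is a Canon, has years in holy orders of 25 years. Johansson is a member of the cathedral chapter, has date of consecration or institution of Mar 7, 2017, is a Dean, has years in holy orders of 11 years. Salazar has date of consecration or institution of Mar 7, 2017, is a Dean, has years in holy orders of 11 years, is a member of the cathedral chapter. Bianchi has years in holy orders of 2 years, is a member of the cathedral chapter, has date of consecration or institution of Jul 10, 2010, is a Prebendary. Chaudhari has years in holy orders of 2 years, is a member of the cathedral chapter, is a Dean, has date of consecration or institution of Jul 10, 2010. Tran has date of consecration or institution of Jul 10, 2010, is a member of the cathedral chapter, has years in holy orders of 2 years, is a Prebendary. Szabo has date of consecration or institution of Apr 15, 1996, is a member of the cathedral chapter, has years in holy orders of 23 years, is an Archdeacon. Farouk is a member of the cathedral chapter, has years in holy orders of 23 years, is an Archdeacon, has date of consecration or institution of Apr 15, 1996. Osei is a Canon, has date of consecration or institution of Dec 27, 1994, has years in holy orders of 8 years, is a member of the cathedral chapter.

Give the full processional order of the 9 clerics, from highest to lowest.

Horvat, Farouk, Szabo, Johansson, Salazar, Osei, Chaudhari, Bianchi, Tran

By years in holy orders (higher first): Horvat (25 years); then Farouk and Szabo (both 23 years); then Johansson and Salazar (both 11 years); then Osei (8 years); then Chaudhari, Bianchi and Tran (each 2 years).
Farouk and Szabo both have date of consecration or institution Apr 15, 1996, so the next rule applies.
Farouk and Szabo are each a member of the cathedral chapter, so the next rule applies.
Farouk and Szabo are each Archdeacon, so the next rule applies.
Among Farouk and Szabo, alphabetically by surname: Farouk before Szabo.
Johansson and Salazar both have date of consecration or institution Mar 7, 2017, so the next rule applies.
Johansson and Salazar are each a member of the cathedral chapter, so the next rule applies.
Johansson and Salazar are each Dean, so the next rule applies.
Among Johansson and Salazar, alphabetically by surname: Johansson before Salazar.
Chaudhari, Bianchi and Tran all have date of consecration or institution Jul 10, 2010, so the next rule applies.
Chaudhari, Bianchi and Tran are each a member of the cathedral chapter, so the next rule applies.
Among Chaudhari, Bianchi and Tran, by dignity: Chaudhari (Dean) before Bianchi and Tran (Prebendary).
Among Bianchi and Tran, alphabetically by surname: Bianchi before Tran.
Full order: Horvat, Farouk, Szabo, Johansson, Salazar, Osei, Chaudhari, Bianchi, Tran.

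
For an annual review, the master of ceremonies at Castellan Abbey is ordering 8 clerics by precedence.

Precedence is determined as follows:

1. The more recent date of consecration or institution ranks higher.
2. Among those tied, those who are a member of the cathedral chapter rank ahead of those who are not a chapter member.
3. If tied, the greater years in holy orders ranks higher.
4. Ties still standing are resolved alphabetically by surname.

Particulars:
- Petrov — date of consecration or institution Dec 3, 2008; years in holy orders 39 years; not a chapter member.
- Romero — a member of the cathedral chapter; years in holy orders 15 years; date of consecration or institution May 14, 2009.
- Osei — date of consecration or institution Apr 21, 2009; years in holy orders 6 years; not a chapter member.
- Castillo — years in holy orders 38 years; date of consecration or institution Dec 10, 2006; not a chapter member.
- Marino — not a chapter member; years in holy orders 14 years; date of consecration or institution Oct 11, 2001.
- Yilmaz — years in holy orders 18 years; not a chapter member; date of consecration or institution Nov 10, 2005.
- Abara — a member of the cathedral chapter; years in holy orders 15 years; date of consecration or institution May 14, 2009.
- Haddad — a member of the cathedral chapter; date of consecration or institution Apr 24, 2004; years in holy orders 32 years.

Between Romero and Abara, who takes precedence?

Abara

By date of consecration or institution (later first): Abara and Romero (both May 14, 2009); then Osei (Apr 21, 2009); then Petrov (Dec 3, 2008); then Castillo (Dec 10, 2006); then Yilmaz (Nov 10, 2005); then Haddad (Apr 24, 2004); then Marino (Oct 11, 2001).
Abara and Romero are each a member of the cathedral chapter, so the next rule applies.
Abara and Romero both have years in holy orders 15 years, so the next rule applies.
Among Abara and Romero, alphabetically by surname: Abara before Romero.
So Abara takes precedence.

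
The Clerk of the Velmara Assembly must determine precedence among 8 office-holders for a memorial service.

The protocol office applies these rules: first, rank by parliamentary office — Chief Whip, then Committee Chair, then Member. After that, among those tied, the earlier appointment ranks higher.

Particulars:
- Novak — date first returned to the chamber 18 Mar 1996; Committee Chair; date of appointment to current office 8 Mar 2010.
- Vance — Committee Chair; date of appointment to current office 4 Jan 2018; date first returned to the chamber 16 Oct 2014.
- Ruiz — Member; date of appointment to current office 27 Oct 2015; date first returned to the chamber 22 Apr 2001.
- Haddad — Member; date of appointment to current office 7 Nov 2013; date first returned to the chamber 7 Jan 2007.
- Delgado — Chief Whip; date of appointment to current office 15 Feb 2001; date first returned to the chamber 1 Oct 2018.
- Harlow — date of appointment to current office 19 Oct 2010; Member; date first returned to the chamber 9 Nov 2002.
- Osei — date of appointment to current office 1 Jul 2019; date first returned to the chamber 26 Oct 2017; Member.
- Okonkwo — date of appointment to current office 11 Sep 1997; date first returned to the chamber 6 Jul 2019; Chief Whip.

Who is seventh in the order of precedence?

Ruiz

By parliamentary office: Okonkwo and Delgado (Chief Whip); then Novak and Vance (Committee Chair); then Harlow, Haddad, Ruiz and Osei (Member).
Among Okonkwo and Delgado, by date of appointment to current office (earlier first): Okonkwo (11 Sep 1997) before Delgado (15 Feb 2001).
Among Novak and Vance, by date of appointment to current office (earlier first): Novak (8 Mar 2010) before Vance (4 Jan 2018).
Among Harlow, Haddad, Ruiz and Osei, by date of appointment to current office (earlier first): Harlow (19 Oct 2010) before Haddad (7 Nov 2013) before Ruiz (27 Oct 2015) before Osei (1 Jul 2019).
Order: Okonkwo, Delgado, Novak, Vance, Harlow, Haddad, Ruiz, Osei.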